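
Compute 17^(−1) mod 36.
Apply the extended Euclidean algorithm to (36, 17), tracking rows (r, s, t) with s·36 + t·17 = r. Each division r_prev = q·r_cur + r_new produces the new row as (previous row) − q·(current row):
  row A: (36, 1, 0)   [1·36 + 0·17 = 36]
  row B: (17, 0, 1)   [0·36 + 1·17 = 17]
  36 = 2·17 + 2   → row C = row A − 2·row B = (2, 1, −2)   [check: 1·36 − 2·17 = 2]
  17 = 8·2 + 1   → row D = row B − 8·row C = (1, −8, 17)   [check: −8·36 + 17·17 = 1]
  2 = 2·1 + 0   → remainder 0, stop. gcd = 1 (last nonzero row D).
The gcd is 1, so 17 is invertible mod 36. The last nonzero row gives −8·36 + 17·17 = 1, so t = 17. So 17^(−1) ≡ 17 (mod 36). Verify: 17 · 17 = 289 ≡ 1 (mod 36). ✓

Final answer: 17^(−1) ≡ 17 (mod 36)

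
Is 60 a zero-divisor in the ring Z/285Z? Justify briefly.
gcd(60, 285) = 15 > 1, so 60 is not a unit in Z/285Z. In Z/nZ every nonzero non-unit is a zero-divisor: explicitly, take b = 285/gcd = 19 ≠ 0 (mod 285); then 60·19 = 1140 = 4·285, i.e. 60·19 ≡ 0 (mod 285). So 60 is a zero-divisor.

Final answer: YES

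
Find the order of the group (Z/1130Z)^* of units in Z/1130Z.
(Z/1130Z)^* consists of the classes a with gcd(a, 1130) = 1, so its order is φ(1130). φ is multiplicative, with φ(p^e) = p^e − p^(e−1). Factorise 1130 = 2 · 5 · 113. Then
  φ(1130) = (2 − 1) · (5 − 1) · (113 − 1) = 1 · 4 · 112 = 448.
Thus |(Z/1130Z)^*| = 448.

Final answer: |(Z/1130Z)^*| = 448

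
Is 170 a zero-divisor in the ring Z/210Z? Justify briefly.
gcd(170, 210) = 10 > 1, so 170 is not a unit in Z/210Z. In Z/nZ every nonzero non-unit is a zero-divisor: explicitly, take b = 210/gcd = 21 ≠ 0 (mod 210); then 170·21 = 3570 = 17·210, i.e. 170·21 ≡ 0 (mod 210). So 170 is a zero-divisor.

Final answer: YES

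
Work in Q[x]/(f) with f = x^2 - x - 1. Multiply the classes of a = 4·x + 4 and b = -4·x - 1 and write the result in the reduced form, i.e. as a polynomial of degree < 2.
a · b ≡ -36·x - 20 (mod f(x))

First multiply in Q[x] without reducing: a · b = -16·x^2 - 20·x - 4. Now divide by f(x) = x^2 - x - 1, eliminating the leading term at each step:
  leading term -16·x^2: subtract (-16)·f(x) = -16·x^2 + 16·x + 16, leaving -36·x - 20
The degree is now < 2, so this is the remainder. Hence a · b ≡ -36·x - 20 in Q[x]/(f).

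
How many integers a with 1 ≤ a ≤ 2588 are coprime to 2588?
The number of a ∈ {1, ..., 2588} with gcd(a, 2588) = 1 is by definition Euler's totient φ(2588). φ is multiplicative, with φ(p^e) = p^e − p^(e−1). Factorise 2588 = 2^2 · 647. Then
  φ(2588) = (2^2 − 2^1) · (647 − 1) = 2 · 646 = 1292.
So there are 1292 such integers.

Final answer: 1292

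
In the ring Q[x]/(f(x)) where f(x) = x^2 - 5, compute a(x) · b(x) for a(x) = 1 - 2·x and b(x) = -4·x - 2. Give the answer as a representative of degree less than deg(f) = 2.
First multiply in Q[x] without reducing: a · b = 8·x^2 - 2. Now divide by f(x) = x^2 - 5, eliminating the leading term at each step:
  leading term 8·x^2: subtract (8)·f(x) = 8·x^2 - 40, leaving 38
The degree is now < 2, so this is the remainder. Hence a · b ≡ 38 in Q[x]/(f).

Final answer: a · b ≡ 38 (mod f(x))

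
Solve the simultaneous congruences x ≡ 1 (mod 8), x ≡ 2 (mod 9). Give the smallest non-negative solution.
The moduli 8, 9 are pairwise coprime, so by the CRT there is a unique solution mod 8·9 = 72.
Solve by successive substitution. Start with x ≡ 1 (mod 8).
  Combine with x ≡ 2 (mod 9): write x = 1 + 8·t and require 1 + 8·t ≡ 2 (mod 9), i.e. 8·t ≡ 2 − 1 ≡ 1 (mod 9). Since 8^(−1) ≡ 8 (mod 9), t ≡ 8·1 ≡ 8 (mod 9). So x ≡ 1 + 8·8 = 65 (mod 72).
Unique solution in [0, 72): x = 65.

Final answer: x ≡ 65 (mod 72); the representative in [0, 72) is 65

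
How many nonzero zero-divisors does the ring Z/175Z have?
Z/175Z has 54 nonzero zero-divisors

In Z/175Z each nonzero element is either a unit (gcd with 175 is 1) or a zero-divisor (gcd > 1). The number of units is φ(175): factorise 175 = 5^2 · 7, so φ(175) = (5^2 − 5^1) · (7 − 1) = 20 · 6 = 120. The nonzero elements number 175 − 1 = 174. Hence the nonzero zero-divisors number 174 − 120 = 54.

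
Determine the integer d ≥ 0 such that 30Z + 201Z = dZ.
(30, 201) = (3); d = 3

In the PID Z, (a, b) is generated by gcd(a, b). Compute gcd(201, 30) with the extended Euclidean algorithm, tracking rows (r, s, t) with s·201 + t·30 = r:
  row A: (201, 1, 0)   [1·201 + 0·30 = 201]
  row B: (30, 0, 1)   [0·201 + 1·30 = 30]
  201 = 6·30 + 21   → row C = row A − 6·row B = (21, 1, −6)   [check: 1·201 − 6·30 = 21]
  30 = 1·21 + 9   → row D = row B − 1·row C = (9, −1, 7)   [check: −1·201 + 7·30 = 9]
  21 = 2·9 + 3   → row E = row C − 2·row D = (3, 3, −20)   [check: 3·201 − 20·30 = 3]
  9 = 3·3 + 0   → remainder 0, stop. gcd = 3 (last nonzero row E).
So gcd(30, 201) = 3, with Bézout identity 3·201 − 20·30 = 3. Containment (⊇): the Bézout identity exhibits 3 as an element of (30, 201), giving (3) ⊆ (30, 201). Containment (⊆): since 3 | 30 and 3 | 201 (30 = 3·10, 201 = 3·67), every Z-linear combination of 30 and 201 is divisible by 3, so (30, 201) ⊆ (3). Therefore (30, 201) = (3), d = 3.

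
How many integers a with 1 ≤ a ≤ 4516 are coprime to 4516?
The number of a ∈ {1, ..., 4516} with gcd(a, 4516) = 1 is by definition Euler's totient φ(4516). φ is multiplicative, with φ(p^e) = p^e − p^(e−1). Factorise 4516 = 2^2 · 1129. Then
  φ(4516) = (2^2 − 2^1) · (1129 − 1) = 2 · 1128 = 2256.
So there are 2256 such integers.

Final answer: 2256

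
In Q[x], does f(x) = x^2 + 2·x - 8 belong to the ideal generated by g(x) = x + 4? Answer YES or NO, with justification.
In Q[x] the ideal (g) consists of all multiples of g, so f ∈ (g) iff g | f, i.e. iff the remainder of f on division by g is 0. Divide f by g (g is monic, so eliminate the leading term of the running remainder at each step):
  leading term x^2: subtract (x)·g(x) = x^2 + 4·x, leaving -2·x - 8
  leading term -2·x: subtract (-2)·g(x) = -2·x - 8, leaving 0
The remainder is 0, so f(x) = g(x) · h(x) with h(x) = x - 2. Hence g | f, i.e. f ∈ (g).

Final answer: YES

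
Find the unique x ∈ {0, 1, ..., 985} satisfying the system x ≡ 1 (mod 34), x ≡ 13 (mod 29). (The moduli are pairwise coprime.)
x ≡ 477 (mod 986); the representative in [0, 986) is 477

The moduli 34, 29 are pairwise coprime, so by the CRT there is a unique solution mod 34·29 = 986.
Solve by successive substitution. Start with x ≡ 1 (mod 34).
  Combine with x ≡ 13 (mod 29): write x = 1 + 34·t and require 1 + 34·t ≡ 13 (mod 29), i.e. 34·t ≡ 13 − 1 ≡ 12 (mod 29). Since 34^(−1) ≡ 6 (mod 29) (34 ≡ 5 (mod 29)), t ≡ 6·12 ≡ 14 (mod 29). So x ≡ 1 + 34·14 = 477 (mod 986).
Unique solution in [0, 986): x = 477.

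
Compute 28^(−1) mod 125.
28^(−1) ≡ 67 (mod 125)

Apply the extended Euclidean algorithm to (125, 28), tracking rows (r, s, t) with s·125 + t·28 = r. Each division r_prev = q·r_cur + r_new produces the new row as (previous row) − q·(current row):
  row A: (125, 1, 0)   [1·125 + 0·28 = 125]
  row B: (28, 0, 1)   [0·125 + 1·28 = 28]
  125 = 4·28 + 13   → row C = row A − 4·row B = (13, 1, −4)   [check: 1·125 − 4·28 = 13]
  28 = 2·13 + 2   → row D = row B − 2·row C = (2, −2, 9)   [check: −2·125 + 9·28 = 2]
  13 = 6·2 + 1   → row E = row C − 6·row D = (1, 13, −58)   [check: 13·125 − 58·28 = 1]
  2 = 2·1 + 0   → remainder 0, stop. gcd = 1 (last nonzero row E).
The gcd is 1, so 28 is invertible mod 125. The last nonzero row gives 13·125 − 58·28 = 1, so t = −58. So 28^(−1) ≡ −58 ≡ 67 (mod 125). Verify: 28 · 67 = 1876 ≡ 1 (mod 125). ✓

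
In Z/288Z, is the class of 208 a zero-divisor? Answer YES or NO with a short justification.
gcd(208, 288) = 16 > 1, so 208 is not a unit in Z/288Z. In Z/nZ every nonzero non-unit is a zero-divisor: explicitly, take b = 288/gcd = 18 ≠ 0 (mod 288); then 208·18 = 3744 = 13·288, i.e. 208·18 ≡ 0 (mod 288). So 208 is a zero-divisor.

Final answer: YES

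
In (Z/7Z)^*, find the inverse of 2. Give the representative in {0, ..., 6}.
Apply the extended Euclidean algorithm to (7, 2), tracking rows (r, s, t) with s·7 + t·2 = r. Each division r_prev = q·r_cur + r_new produces the new row as (previous row) − q·(current row):
  row A: (7, 1, 0)   [1·7 + 0·2 = 7]
  row B: (2, 0, 1)   [0·7 + 1·2 = 2]
  7 = 3·2 + 1   → row C = row A − 3·row B = (1, 1, −3)   [check: 1·7 − 3·2 = 1]
  2 = 2·1 + 0   → remainder 0, stop. gcd = 1 (last nonzero row C).
The gcd is 1, so 2 is invertible mod 7. The last nonzero row gives 1·7 − 3·2 = 1, so t = −3. So 2^(−1) ≡ −3 ≡ 4 (mod 7). Verify: 2 · 4 = 8 ≡ 1 (mod 7). ✓

Final answer: 2^(−1) ≡ 4 (mod 7)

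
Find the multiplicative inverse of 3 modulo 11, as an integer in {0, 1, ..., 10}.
Apply the extended Euclidean algorithm to (11, 3), tracking rows (r, s, t) with s·11 + t·3 = r. Each division r_prev = q·r_cur + r_new produces the new row as (previous row) − q·(current row):
  row A: (11, 1, 0)   [1·11 + 0·3 = 11]
  row B: (3, 0, 1)   [0·11 + 1·3 = 3]
  11 = 3·3 + 2   → row C = row A − 3·row B = (2, 1, −3)   [check: 1·11 − 3·3 = 2]
  3 = 1·2 + 1   → row D = row B − 1·row C = (1, −1, 4)   [check: −1·11 + 4·3 = 1]
  2 = 2·1 + 0   → remainder 0, stop. gcd = 1 (last nonzero row D).
The gcd is 1, so 3 is invertible mod 11. The last nonzero row gives −1·11 + 4·3 = 1, so t = 4. So 3^(−1) ≡ 4 (mod 11). Verify: 3 · 4 = 12 ≡ 1 (mod 11). ✓

Final answer: 3^(−1) ≡ 4 (mod 11)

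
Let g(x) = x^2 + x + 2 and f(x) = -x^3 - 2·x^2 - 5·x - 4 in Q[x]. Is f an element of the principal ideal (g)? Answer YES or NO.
NO

In Q[x] the ideal (g) consists of all multiples of g, so f ∈ (g) iff g | f, i.e. iff the remainder of f on division by g is 0. Divide f by g (g is monic, so eliminate the leading term of the running remainder at each step):
  leading term -x^3: subtract (-x)·g(x) = -x^3 - x^2 - 2·x, leaving -x^2 - 3·x - 4
  leading term -x^2: subtract (-1)·g(x) = -x^2 - x - 2, leaving -2·x - 2
The remainder r(x) = -2·x - 2 ≠ 0 (and deg r < deg g), so g ∤ f, i.e. f ∉ (g).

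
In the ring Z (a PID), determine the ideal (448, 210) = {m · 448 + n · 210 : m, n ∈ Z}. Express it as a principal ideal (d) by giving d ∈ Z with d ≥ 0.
In the PID Z, (a, b) is generated by gcd(a, b). Compute gcd(448, 210) with the extended Euclidean algorithm, tracking rows (r, s, t) with s·448 + t·210 = r:
  row A: (448, 1, 0)   [1·448 + 0·210 = 448]
  row B: (210, 0, 1)   [0·448 + 1·210 = 210]
  448 = 2·210 + 28   → row C = row A − 2·row B = (28, 1, −2)   [check: 1·448 − 2·210 = 28]
  210 = 7·28 + 14   → row D = row B − 7·row C = (14, −7, 15)   [check: −7·448 + 15·210 = 14]
  28 = 2·14 + 0   → remainder 0, stop. gcd = 14 (last nonzero row D).
So gcd(448, 210) = 14, with Bézout identity −7·448 + 15·210 = 14. Containment (⊇): the Bézout identity exhibits 14 as an element of (448, 210), giving (14) ⊆ (448, 210). Containment (⊆): since 14 | 448 and 14 | 210 (448 = 14·32, 210 = 14·15), every Z-linear combination of 448 and 210 is divisible by 14, so (448, 210) ⊆ (14). Therefore (448, 210) = (14), d = 14.

Final answer: (448, 210) = (14); d = 14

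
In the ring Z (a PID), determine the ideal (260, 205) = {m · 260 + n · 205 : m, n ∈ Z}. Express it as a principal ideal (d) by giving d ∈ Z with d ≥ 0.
(260, 205) = (5); d = 5

In the PID Z, (a, b) is generated by gcd(a, b). Compute gcd(260, 205) with the extended Euclidean algorithm, tracking rows (r, s, t) with s·260 + t·205 = r:
  row A: (260, 1, 0)   [1·260 + 0·205 = 260]
  row B: (205, 0, 1)   [0·260 + 1·205 = 205]
  260 = 1·205 + 55   → row C = row A − 1·row B = (55, 1, −1)   [check: 1·260 − 1·205 = 55]
  205 = 3·55 + 40   → row D = row B − 3·row C = (40, −3, 4)   [check: −3·260 + 4·205 = 40]
  55 = 1·40 + 15   → row E = row C − 1·row D = (15, 4, −5)   [check: 4·260 − 5·205 = 15]
  40 = 2·15 + 10   → row F = row D − 2·row E = (10, −11, 14)   [check: −11·260 + 14·205 = 10]
  15 = 1·10 + 5   → row G = row E − 1·row F = (5, 15, −19)   [check: 15·260 − 19·205 = 5]
  10 = 2·5 + 0   → remainder 0, stop. gcd = 5 (last nonzero row G).
So gcd(260, 205) = 5, with Bézout identity 15·260 − 19·205 = 5. Containment (⊇): the Bézout identity exhibits 5 as an element of (260, 205), giving (5) ⊆ (260, 205). Containment (⊆): since 5 | 260 and 5 | 205 (260 = 5·52, 205 = 5·41), every Z-linear combination of 260 and 205 is divisible by 5, so (260, 205) ⊆ (5). Therefore (260, 205) = (5), d = 5.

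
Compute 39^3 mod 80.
Use repeated squaring. Binary(3) = 11. Walk through the bits of the exponent 3 left-to-right: at each bit after the leading one, square the running value, then multiply by 39 if the bit is 1 (always reducing mod 80):
  bit 1 = 1 (leading): start with 39.
  bit 2 = 1: square 39^2 = 1521 ≡ 1; bit is 1, so multiply 1·39 = 39 (mod 80).
Final value: 39^3 ≡ 39 (mod 80).

Final answer: 39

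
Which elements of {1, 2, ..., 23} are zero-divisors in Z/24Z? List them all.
nonzero zero-divisors of Z/24Z = {2, 3, 4, 6, 8, 9, 10, 12, 14, 15, 16, 18, 20, 21, 22}

An element a ∈ Z/24Z (with a ≠ 0) is a zero-divisor iff gcd(a, 24) > 1 (because a is a unit precisely when gcd(a, n) = 1, and in Z/nZ every nonzero, non-unit element is a zero-divisor). Scan a = 1, ..., 23 and keep those with gcd(a, 24) > 1:
  gcd(2, 24) = 2, gcd(3, 24) = 3, gcd(4, 24) = 4, gcd(6, 24) = 6, gcd(8, 24) = 8, gcd(9, 24) = 3, gcd(10, 24) = 2, gcd(12, 24) = 12, gcd(14, 24) = 2, gcd(15, 24) = 3, gcd(16, 24) = 8, gcd(18, 24) = 6, gcd(20, 24) = 4, gcd(21, 24) = 3, gcd(22, 24) = 2.
All other a ∈ {1, ..., 23} have gcd(a, 24) = 1 and are units. So the nonzero zero-divisors are exactly the 15 values of a appearing in this scan.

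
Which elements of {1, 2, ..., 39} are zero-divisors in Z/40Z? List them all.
An element a ∈ Z/40Z (with a ≠ 0) is a zero-divisor iff gcd(a, 40) > 1 (because a is a unit precisely when gcd(a, n) = 1, and in Z/nZ every nonzero, non-unit element is a zero-divisor). Scan a = 1, ..., 39 and keep those with gcd(a, 40) > 1:
  gcd(2, 40) = 2, gcd(4, 40) = 4, gcd(5, 40) = 5, gcd(6, 40) = 2, gcd(8, 40) = 8, gcd(10, 40) = 10, gcd(12, 40) = 4, gcd(14, 40) = 2, gcd(15, 40) = 5, gcd(16, 40) = 8, gcd(18, 40) = 2, gcd(20, 40) = 20, gcd(22, 40) = 2, gcd(24, 40) = 8, gcd(25, 40) = 5, gcd(26, 40) = 2, gcd(28, 40) = 4, gcd(30, 40) = 10, gcd(32, 40) = 8, gcd(34, 40) = 2, gcd(35, 40) = 5, gcd(36, 40) = 4, gcd(38, 40) = 2.
All other a ∈ {1, ..., 39} have gcd(a, 40) = 1 and are units. So the nonzero zero-divisors are exactly the 23 values of a appearing in this scan.

Final answer: nonzero zero-divisors of Z/40Z = {2, 4, 5, 6, 8, 10, 12, 14, 15, 16, 18, 20, 22, 24, 25, 26, 28, 30, 32, 34, 35, 36, 38}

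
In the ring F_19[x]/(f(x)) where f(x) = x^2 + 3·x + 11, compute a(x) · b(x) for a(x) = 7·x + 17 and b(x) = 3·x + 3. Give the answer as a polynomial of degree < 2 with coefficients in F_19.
Multiply as integer polynomials: a · b = 21·x^2 + 72·x + 51. Reducing coefficients mod 19: a · b ≡ 2·x^2 + 15·x + 13. Now divide by f(x) = x^2 + 3·x + 11 in F_19[x], eliminating the leading term at each step:
  leading term 2·x^2: subtract (2)·f(x) = 2·x^2 + 6·x + 3, leaving 9·x + 10 (coefficients mod 19)
The degree is now < 2, so this is the remainder. Hence a · b ≡ 9·x + 10 in F_19[x]/(f).

Final answer: a · b ≡ 9·x + 10 (mod f(x))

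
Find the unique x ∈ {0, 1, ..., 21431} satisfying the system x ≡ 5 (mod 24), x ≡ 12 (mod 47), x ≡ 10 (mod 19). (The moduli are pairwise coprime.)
The moduli 24, 47, 19 are pairwise coprime, so by the CRT there is a unique solution mod 24·47·19 = 21432.
Solve by successive substitution. Start with x ≡ 5 (mod 24).
  Combine with x ≡ 12 (mod 47): write x = 5 + 24·t and require 5 + 24·t ≡ 12 (mod 47), i.e. 24·t ≡ 12 − 5 ≡ 7 (mod 47). Since 24^(−1) ≡ 2 (mod 47), t ≡ 2·7 ≡ 14 (mod 47). So x ≡ 5 + 24·14 = 341 (mod 1128).
  Combine with x ≡ 10 (mod 19): write x = 341 + 1128·t and require 341 + 1128·t ≡ 10 (mod 19), i.e. 1128·t ≡ 10 − 341 ≡ 11 (mod 19). Since 1128^(−1) ≡ 11 (mod 19) (1128 ≡ 7 (mod 19)), t ≡ 11·11 ≡ 7 (mod 19). So x ≡ 341 + 1128·7 = 8237 (mod 21432).
Unique solution in [0, 21432): x = 8237.

Final answer: x ≡ 8237 (mod 21432); the representative in [0, 21432) is 8237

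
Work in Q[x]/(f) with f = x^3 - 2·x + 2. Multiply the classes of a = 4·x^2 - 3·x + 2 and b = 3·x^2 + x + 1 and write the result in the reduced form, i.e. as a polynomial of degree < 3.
a · b ≡ 31·x^2 - 35·x + 12 (mod f(x))

First multiply in Q[x] without reducing: a · b = 12·x^4 - 5·x^3 + 7·x^2 - x + 2. Now divide by f(x) = x^3 - 2·x + 2, eliminating the leading term at each step:
  leading term 12·x^4: subtract (12·x)·f(x) = 12·x^4 - 24·x^2 + 24·x, leaving -5·x^3 + 31·x^2 - 25·x + 2
  leading term -5·x^3: subtract (-5)·f(x) = -5·x^3 + 10·x - 10, leaving 31·x^2 - 35·x + 12
The degree is now < 3, so this is the remainder. Hence a · b ≡ 31·x^2 - 35·x + 12 in Q[x]/(f).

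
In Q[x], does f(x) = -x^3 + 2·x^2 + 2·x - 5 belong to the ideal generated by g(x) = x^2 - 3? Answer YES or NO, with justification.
In Q[x] the ideal (g) consists of all multiples of g, so f ∈ (g) iff g | f, i.e. iff the remainder of f on division by g is 0. Divide f by g (g is monic, so eliminate the leading term of the running remainder at each step):
  leading term -x^3: subtract (-x)·g(x) = -x^3 + 3·x, leaving 2·x^2 - x - 5
  leading term 2·x^2: subtract (2)·g(x) = 2·x^2 - 6, leaving 1 - x
The remainder r(x) = 1 - x ≠ 0 (and deg r < deg g), so g ∤ f, i.e. f ∉ (g).

Final answer: NO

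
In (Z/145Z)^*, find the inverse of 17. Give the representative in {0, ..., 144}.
Apply the extended Euclidean algorithm to (145, 17), tracking rows (r, s, t) with s·145 + t·17 = r. Each division r_prev = q·r_cur + r_new produces the new row as (previous row) − q·(current row):
  row A: (145, 1, 0)   [1·145 + 0·17 = 145]
  row B: (17, 0, 1)   [0·145 + 1·17 = 17]
  145 = 8·17 + 9   → row C = row A − 8·row B = (9, 1, −8)   [check: 1·145 − 8·17 = 9]
  17 = 1·9 + 8   → row D = row B − 1·row C = (8, −1, 9)   [check: −1·145 + 9·17 = 8]
  9 = 1·8 + 1   → row E = row C − 1·row D = (1, 2, −17)   [check: 2·145 − 17·17 = 1]
  8 = 8·1 + 0   → remainder 0, stop. gcd = 1 (last nonzero row E).
The gcd is 1, so 17 is invertible mod 145. The last nonzero row gives 2·145 − 17·17 = 1, so t = −17. So 17^(−1) ≡ −17 ≡ 128 (mod 145). Verify: 17 · 128 = 2176 ≡ 1 (mod 145). ✓

Final answer: 17^(−1) ≡ 128 (mod 145)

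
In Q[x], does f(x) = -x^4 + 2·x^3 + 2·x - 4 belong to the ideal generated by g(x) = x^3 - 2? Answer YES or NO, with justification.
In Q[x] the ideal (g) consists of all multiples of g, so f ∈ (g) iff g | f, i.e. iff the remainder of f on division by g is 0. Divide f by g (g is monic, so eliminate the leading term of the running remainder at each step):
  leading term -x^4: subtract (-x)·g(x) = -x^4 + 2·x, leaving 2·x^3 - 4
  leading term 2·x^3: subtract (2)·g(x) = 2·x^3 - 4, leaving 0
The remainder is 0, so f(x) = g(x) · h(x) with h(x) = 2 - x. Hence g | f, i.e. f ∈ (g).

Final answer: YES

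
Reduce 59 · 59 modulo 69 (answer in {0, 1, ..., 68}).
Both factors are already reduced mod 69. 59 · 59 = 3481. Dividing by 69: 3481 = 50·69 + 31. So (59 · 59) mod 69 = 31.

Final answer: 31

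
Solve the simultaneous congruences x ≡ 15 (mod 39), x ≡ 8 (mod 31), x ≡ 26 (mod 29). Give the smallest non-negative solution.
The moduli 39, 31, 29 are pairwise coprime, so by the CRT there is a unique solution mod 39·31·29 = 35061.
Solve by successive substitution. Start with x ≡ 15 (mod 39).
  Combine with x ≡ 8 (mod 31): write x = 15 + 39·t and require 15 + 39·t ≡ 8 (mod 31), i.e. 39·t ≡ 8 − 15 ≡ 24 (mod 31). Since 39^(−1) ≡ 4 (mod 31) (39 ≡ 8 (mod 31)), t ≡ 4·24 ≡ 3 (mod 31). So x ≡ 15 + 39·3 = 132 (mod 1209).
  Combine with x ≡ 26 (mod 29): write x = 132 + 1209·t and require 132 + 1209·t ≡ 26 (mod 29), i.e. 1209·t ≡ 26 − 132 ≡ 10 (mod 29). Since 1209^(−1) ≡ 16 (mod 29) (1209 ≡ 20 (mod 29)), t ≡ 16·10 ≡ 15 (mod 29). So x ≡ 132 + 1209·15 = 18267 (mod 35061).
Unique solution in [0, 35061): x = 18267.

Final answer: x ≡ 18267 (mod 35061); the representative in [0, 35061) is 18267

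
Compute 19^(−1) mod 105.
19^(−1) ≡ 94 (mod 105)

Apply the extended Euclidean algorithm to (105, 19), tracking rows (r, s, t) with s·105 + t·19 = r. Each division r_prev = q·r_cur + r_new produces the new row as (previous row) − q·(current row):
  row A: (105, 1, 0)   [1·105 + 0·19 = 105]
  row B: (19, 0, 1)   [0·105 + 1·19 = 19]
  105 = 5·19 + 10   → row C = row A − 5·row B = (10, 1, −5)   [check: 1·105 − 5·19 = 10]
  19 = 1·10 + 9   → row D = row B − 1·row C = (9, −1, 6)   [check: −1·105 + 6·19 = 9]
  10 = 1·9 + 1   → row E = row C − 1·row D = (1, 2, −11)   [check: 2·105 − 11·19 = 1]
  9 = 9·1 + 0   → remainder 0, stop. gcd = 1 (last nonzero row E).
The gcd is 1, so 19 is invertible mod 105. The last nonzero row gives 2·105 − 11·19 = 1, so t = −11. So 19^(−1) ≡ −11 ≡ 94 (mod 105). Verify: 19 · 94 = 1786 ≡ 1 (mod 105). ✓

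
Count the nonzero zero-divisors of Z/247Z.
Z/247Z has 30 nonzero zero-divisors

In Z/247Z each nonzero element is either a unit (gcd with 247 is 1) or a zero-divisor (gcd > 1). The number of units is φ(247): factorise 247 = 13 · 19, so φ(247) = (13 − 1) · (19 − 1) = 12 · 18 = 216. The nonzero elements number 247 − 1 = 246. Hence the nonzero zero-divisors number 246 − 216 = 30.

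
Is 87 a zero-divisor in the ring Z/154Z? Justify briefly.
NO

gcd(87, 154) = 1, so 87 is a unit in Z/154Z (it has a multiplicative inverse). A unit cannot be a zero-divisor: if 87·b ≡ 0 then multiplying both sides by 87^(−1) gives b ≡ 0. So 87 is not a zero-divisor.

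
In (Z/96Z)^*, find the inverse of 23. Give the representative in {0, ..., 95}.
Apply the extended Euclidean algorithm to (96, 23), tracking rows (r, s, t) with s·96 + t·23 = r. Each division r_prev = q·r_cur + r_new produces the new row as (previous row) − q·(current row):
  row A: (96, 1, 0)   [1·96 + 0·23 = 96]
  row B: (23, 0, 1)   [0·96 + 1·23 = 23]
  96 = 4·23 + 4   → row C = row A − 4·row B = (4, 1, −4)   [check: 1·96 − 4·23 = 4]
  23 = 5·4 + 3   → row D = row B − 5·row C = (3, −5, 21)   [check: −5·96 + 21·23 = 3]
  4 = 1·3 + 1   → row E = row C − 1·row D = (1, 6, −25)   [check: 6·96 − 25·23 = 1]
  3 = 3·1 + 0   → remainder 0, stop. gcd = 1 (last nonzero row E).
The gcd is 1, so 23 is invertible mod 96. The last nonzero row gives 6·96 − 25·23 = 1, so t = −25. So 23^(−1) ≡ −25 ≡ 71 (mod 96). Verify: 23 · 71 = 1633 ≡ 1 (mod 96). ✓

Final answer: 23^(−1) ≡ 71 (mod 96)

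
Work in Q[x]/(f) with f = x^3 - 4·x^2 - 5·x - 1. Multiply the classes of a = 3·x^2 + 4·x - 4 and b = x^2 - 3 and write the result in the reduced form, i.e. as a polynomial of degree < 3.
First multiply in Q[x] without reducing: a · b = 3·x^4 + 4·x^3 - 13·x^2 - 12·x + 12. Now divide by f(x) = x^3 - 4·x^2 - 5·x - 1, eliminating the leading term at each step:
  leading term 3·x^4: subtract (3·x)·f(x) = 3·x^4 - 12·x^3 - 15·x^2 - 3·x, leaving 16·x^3 + 2·x^2 - 9·x + 12
  leading term 16·x^3: subtract (16)·f(x) = 16·x^3 - 64·x^2 - 80·x - 16, leaving 66·x^2 + 71·x + 28
The degree is now < 3, so this is the remainder. Hence a · b ≡ 66·x^2 + 71·x + 28 in Q[x]/(f).

Final answer: a · b ≡ 66·x^2 + 71·x + 28 (mod f(x))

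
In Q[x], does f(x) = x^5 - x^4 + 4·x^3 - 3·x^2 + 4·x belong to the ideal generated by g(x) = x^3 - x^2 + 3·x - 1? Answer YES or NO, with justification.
NO

In Q[x] the ideal (g) consists of all multiples of g, so f ∈ (g) iff g | f, i.e. iff the remainder of f on division by g is 0. Divide f by g (g is monic, so eliminate the leading term of the running remainder at each step):
  leading term x^5: subtract (x^2)·g(x) = x^5 - x^4 + 3·x^3 - x^2, leaving x^3 - 2·x^2 + 4·x
  leading term x^3: subtract (1)·g(x) = x^3 - x^2 + 3·x - 1, leaving -x^2 + x + 1
The remainder r(x) = -x^2 + x + 1 ≠ 0 (and deg r < deg g), so g ∤ f, i.e. f ∉ (g).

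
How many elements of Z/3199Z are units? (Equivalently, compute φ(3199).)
Z/3199Z has φ(3199) = 2736 units

An element a ∈ Z/3199Z is a unit iff gcd(a, 3199) = 1, so the number of units is φ(3199). φ is multiplicative, with φ(p^e) = p^e − p^(e−1). Factorise 3199 = 7 · 457. Then
  φ(3199) = (7 − 1) · (457 − 1) = 6 · 456 = 2736.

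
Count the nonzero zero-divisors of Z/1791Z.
Z/1791Z has 602 nonzero zero-divisors

In Z/1791Z each nonzero element is either a unit (gcd with 1791 is 1) or a zero-divisor (gcd > 1). The number of units is φ(1791): factorise 1791 = 3^2 · 199, so φ(1791) = (3^2 − 3^1) · (199 − 1) = 6 · 198 = 1188. The nonzero elements number 1791 − 1 = 1790. Hence the nonzero zero-divisors number 1790 − 1188 = 602.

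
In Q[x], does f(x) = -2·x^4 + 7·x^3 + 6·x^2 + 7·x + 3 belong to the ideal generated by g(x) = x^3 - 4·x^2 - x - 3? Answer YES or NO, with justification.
YES

In Q[x] the ideal (g) consists of all multiples of g, so f ∈ (g) iff g | f, i.e. iff the remainder of f on division by g is 0. Divide f by g (g is monic, so eliminate the leading term of the running remainder at each step):
  leading term -2·x^4: subtract (-2·x)·g(x) = -2·x^4 + 8·x^3 + 2·x^2 + 6·x, leaving -x^3 + 4·x^2 + x + 3
  leading term -x^3: subtract (-1)·g(x) = -x^3 + 4·x^2 + x + 3, leaving 0
The remainder is 0, so f(x) = g(x) · h(x) with h(x) = -2·x - 1. Hence g | f, i.e. f ∈ (g).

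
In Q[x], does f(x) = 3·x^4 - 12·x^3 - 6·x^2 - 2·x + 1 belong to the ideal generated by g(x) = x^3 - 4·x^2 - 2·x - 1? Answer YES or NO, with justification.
NO

In Q[x] the ideal (g) consists of all multiples of g, so f ∈ (g) iff g | f, i.e. iff the remainder of f on division by g is 0. Divide f by g (g is monic, so eliminate the leading term of the running remainder at each step):
  leading term 3·x^4: subtract (3·x)·g(x) = 3·x^4 - 12·x^3 - 6·x^2 - 3·x, leaving x + 1
The remainder r(x) = x + 1 ≠ 0 (and deg r < deg g), so g ∤ f, i.e. f ∉ (g).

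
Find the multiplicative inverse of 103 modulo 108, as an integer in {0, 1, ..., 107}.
103^(−1) ≡ 43 (mod 108)

Apply the extended Euclidean algorithm to (108, 103), tracking rows (r, s, t) with s·108 + t·103 = r. Each division r_prev = q·r_cur + r_new produces the new row as (previous row) − q·(current row):
  row A: (108, 1, 0)   [1·108 + 0·103 = 108]
  row B: (103, 0, 1)   [0·108 + 1·103 = 103]
  108 = 1·103 + 5   → row C = row A − 1·row B = (5, 1, −1)   [check: 1·108 − 1·103 = 5]
  103 = 20·5 + 3   → row D = row B − 20·row C = (3, −20, 21)   [check: −20·108 + 21·103 = 3]
  5 = 1·3 + 2   → row E = row C − 1·row D = (2, 21, −22)   [check: 21·108 − 22·103 = 2]
  3 = 1·2 + 1   → row F = row D − 1·row E = (1, −41, 43)   [check: −41·108 + 43·103 = 1]
  2 = 2·1 + 0   → remainder 0, stop. gcd = 1 (last nonzero row F).
The gcd is 1, so 103 is invertible mod 108. The last nonzero row gives −41·108 + 43·103 = 1, so t = 43. So 103^(−1) ≡ 43 (mod 108). Verify: 103 · 43 = 4429 ≡ 1 (mod 108). ✓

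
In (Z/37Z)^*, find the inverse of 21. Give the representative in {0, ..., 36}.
21^(−1) ≡ 30 (mod 37)

Apply the extended Euclidean algorithm to (37, 21), tracking rows (r, s, t) with s·37 + t·21 = r. Each division r_prev = q·r_cur + r_new produces the new row as (previous row) − q·(current row):
  row A: (37, 1, 0)   [1·37 + 0·21 = 37]
  row B: (21, 0, 1)   [0·37 + 1·21 = 21]
  37 = 1·21 + 16   → row C = row A − 1·row B = (16, 1, −1)   [check: 1·37 − 1·21 = 16]
  21 = 1·16 + 5   → row D = row B − 1·row C = (5, −1, 2)   [check: −1·37 + 2·21 = 5]
  16 = 3·5 + 1   → row E = row C − 3·row D = (1, 4, −7)   [check: 4·37 − 7·21 = 1]
  5 = 5·1 + 0   → remainder 0, stop. gcd = 1 (last nonzero row E).
The gcd is 1, so 21 is invertible mod 37. The last nonzero row gives 4·37 − 7·21 = 1, so t = −7. So 21^(−1) ≡ −7 ≡ 30 (mod 37). Verify: 21 · 30 = 630 ≡ 1 (mod 37). ✓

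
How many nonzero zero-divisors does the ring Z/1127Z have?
Z/1127Z has 202 nonzero zero-divisors

In Z/1127Z each nonzero element is either a unit (gcd with 1127 is 1) or a zero-divisor (gcd > 1). The number of units is φ(1127): factorise 1127 = 7^2 · 23, so φ(1127) = (7^2 − 7^1) · (23 − 1) = 42 · 22 = 924. The nonzero elements number 1127 − 1 = 1126. Hence the nonzero zero-divisors number 1126 − 924 = 202.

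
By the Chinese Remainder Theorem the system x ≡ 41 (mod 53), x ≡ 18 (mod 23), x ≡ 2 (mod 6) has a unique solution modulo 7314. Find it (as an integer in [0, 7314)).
x ≡ 3698 (mod 7314); the representative in [0, 7314) is 3698

The moduli 53, 23, 6 are pairwise coprime, so by the CRT there is a unique solution mod 53·23·6 = 7314.
Solve by successive substitution. Start with x ≡ 41 (mod 53).
  Combine with x ≡ 18 (mod 23): write x = 41 + 53·t and require 41 + 53·t ≡ 18 (mod 23), i.e. 53·t ≡ 18 − 41 ≡ 0 (mod 23). Since 53^(−1) ≡ 10 (mod 23) (53 ≡ 7 (mod 23)), t ≡ 10·0 ≡ 0 (mod 23). So x ≡ 41 + 53·0 = 41 (mod 1219).
  Combine with x ≡ 2 (mod 6): write x = 41 + 1219·t and require 41 + 1219·t ≡ 2 (mod 6), i.e. 1219·t ≡ 2 − 41 ≡ 3 (mod 6). Since 1219^(−1) ≡ 1 (mod 6) (1219 ≡ 1 (mod 6)), t ≡ 1·3 ≡ 3 (mod 6). So x ≡ 41 + 1219·3 = 3698 (mod 7314).
Unique solution in [0, 7314): x = 3698.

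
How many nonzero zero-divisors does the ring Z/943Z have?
Z/943Z has 62 nonzero zero-divisors

In Z/943Z each nonzero element is either a unit (gcd with 943 is 1) or a zero-divisor (gcd > 1). The number of units is φ(943): factorise 943 = 23 · 41, so φ(943) = (23 − 1) · (41 − 1) = 22 · 40 = 880. The nonzero elements number 943 − 1 = 942. Hence the nonzero zero-divisors number 942 − 880 = 62.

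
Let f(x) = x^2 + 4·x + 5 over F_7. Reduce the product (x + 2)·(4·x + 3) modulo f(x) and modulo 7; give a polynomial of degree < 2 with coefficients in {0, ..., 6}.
a · b ≡ 2·x (mod f(x))

Multiply as integer polynomials: a · b = 4·x^2 + 11·x + 6. Reducing coefficients mod 7: a · b ≡ 4·x^2 + 4·x + 6. Now divide by f(x) = x^2 + 4·x + 5 in F_7[x], eliminating the leading term at each step:
  leading term 4·x^2: subtract (4)·f(x) = 4·x^2 + 2·x + 6, leaving 2·x (coefficients mod 7)
The degree is now < 2, so this is the remainder. Hence a · b ≡ 2·x in F_7[x]/(f).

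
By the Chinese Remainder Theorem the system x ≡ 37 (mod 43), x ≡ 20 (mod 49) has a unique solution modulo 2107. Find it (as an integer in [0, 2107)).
The moduli 43, 49 are pairwise coprime, so by the CRT there is a unique solution mod 43·49 = 2107.
Solve by successive substitution. Start with x ≡ 37 (mod 43).
  Combine with x ≡ 20 (mod 49): write x = 37 + 43·t and require 37 + 43·t ≡ 20 (mod 49), i.e. 43·t ≡ 20 − 37 ≡ 32 (mod 49). Since 43^(−1) ≡ 8 (mod 49), t ≡ 8·32 ≡ 11 (mod 49). So x ≡ 37 + 43·11 = 510 (mod 2107).
Unique solution in [0, 2107): x = 510.

Final answer: x ≡ 510 (mod 2107); the representative in [0, 2107) is 510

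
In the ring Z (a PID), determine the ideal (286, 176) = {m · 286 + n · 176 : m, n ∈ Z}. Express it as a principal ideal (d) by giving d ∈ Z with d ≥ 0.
(286, 176) = (22); d = 22

In the PID Z, (a, b) is generated by gcd(a, b). Compute gcd(286, 176) with the extended Euclidean algorithm, tracking rows (r, s, t) with s·286 + t·176 = r:
  row A: (286, 1, 0)   [1·286 + 0·176 = 286]
  row B: (176, 0, 1)   [0·286 + 1·176 = 176]
  286 = 1·176 + 110   → row C = row A − 1·row B = (110, 1, −1)   [check: 1·286 − 1·176 = 110]
  176 = 1·110 + 66   → row D = row B − 1·row C = (66, −1, 2)   [check: −1·286 + 2·176 = 66]
  110 = 1·66 + 44   → row E = row C − 1·row D = (44, 2, −3)   [check: 2·286 − 3·176 = 44]
  66 = 1·44 + 22   → row F = row D − 1·row E = (22, −3, 5)   [check: −3·286 + 5·176 = 22]
  44 = 2·22 + 0   → remainder 0, stop. gcd = 22 (last nonzero row F).
So gcd(286, 176) = 22, with Bézout identity −3·286 + 5·176 = 22. Containment (⊇): the Bézout identity exhibits 22 as an element of (286, 176), giving (22) ⊆ (286, 176). Containment (⊆): since 22 | 286 and 22 | 176 (286 = 22·13, 176 = 22·8), every Z-linear combination of 286 and 176 is divisible by 22, so (286, 176) ⊆ (22). Therefore (286, 176) = (22), d = 22.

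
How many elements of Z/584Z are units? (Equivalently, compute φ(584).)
Z/584Z has φ(584) = 288 units

An element a ∈ Z/584Z is a unit iff gcd(a, 584) = 1, so the number of units is φ(584). φ is multiplicative, with φ(p^e) = p^e − p^(e−1). Factorise 584 = 2^3 · 73. Then
  φ(584) = (2^3 − 2^2) · (73 − 1) = 4 · 72 = 288.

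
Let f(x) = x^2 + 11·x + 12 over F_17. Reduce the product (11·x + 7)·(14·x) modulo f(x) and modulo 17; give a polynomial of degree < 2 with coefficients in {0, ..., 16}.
a · b ≡ 2·x + 5 (mod f(x))

Multiply as integer polynomials: a · b = 154·x^2 + 98·x. Reducing coefficients mod 17: a · b ≡ x^2 + 13·x. Now divide by f(x) = x^2 + 11·x + 12 in F_17[x], eliminating the leading term at each step:
  leading term x^2: subtract (1)·f(x) = x^2 + 11·x + 12, leaving 2·x + 5 (coefficients mod 17)
The degree is now < 2, so this is the remainder. Hence a · b ≡ 2·x + 5 in F_17[x]/(f).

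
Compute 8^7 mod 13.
5

Use repeated squaring. Binary(7) = 111. Walk through the bits of the exponent 7 left-to-right: at each bit after the leading one, square the running value, then multiply by 8 if the bit is 1 (always reducing mod 13):
  bit 1 = 1 (leading): start with 8.
  bit 2 = 1: square 8^2 = 64 ≡ 12; bit is 1, so multiply 12·8 = 96 ≡ 5 (mod 13).
  bit 3 = 1: square 5^2 = 25 ≡ 12; bit is 1, so multiply 12·8 = 96 ≡ 5 (mod 13).
Final value: 8^7 ≡ 5 (mod 13).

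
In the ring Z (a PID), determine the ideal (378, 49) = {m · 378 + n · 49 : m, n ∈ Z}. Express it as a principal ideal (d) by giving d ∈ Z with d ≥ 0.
In the PID Z, (a, b) is generated by gcd(a, b). Compute gcd(378, 49) with the extended Euclidean algorithm, tracking rows (r, s, t) with s·378 + t·49 = r:
  row A: (378, 1, 0)   [1·378 + 0·49 = 378]
  row B: (49, 0, 1)   [0·378 + 1·49 = 49]
  378 = 7·49 + 35   → row C = row A − 7·row B = (35, 1, −7)   [check: 1·378 − 7·49 = 35]
  49 = 1·35 + 14   → row D = row B − 1·row C = (14, −1, 8)   [check: −1·378 + 8·49 = 14]
  35 = 2·14 + 7   → row E = row C − 2·row D = (7, 3, −23)   [check: 3·378 − 23·49 = 7]
  14 = 2·7 + 0   → remainder 0, stop. gcd = 7 (last nonzero row E).
So gcd(378, 49) = 7, with Bézout identity 3·378 − 23·49 = 7. Containment (⊇): the Bézout identity exhibits 7 as an element of (378, 49), giving (7) ⊆ (378, 49). Containment (⊆): since 7 | 378 and 7 | 49 (378 = 7·54, 49 = 7·7), every Z-linear combination of 378 and 49 is divisible by 7, so (378, 49) ⊆ (7). Therefore (378, 49) = (7), d = 7.

Final answer: (378, 49) = (7); d = 7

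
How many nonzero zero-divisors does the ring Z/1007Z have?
Z/1007Z has 70 nonzero zero-divisors

In Z/1007Z each nonzero element is either a unit (gcd with 1007 is 1) or a zero-divisor (gcd > 1). The number of units is φ(1007): factorise 1007 = 19 · 53, so φ(1007) = (19 − 1) · (53 − 1) = 18 · 52 = 936. The nonzero elements number 1007 − 1 = 1006. Hence the nonzero zero-divisors number 1006 − 936 = 70.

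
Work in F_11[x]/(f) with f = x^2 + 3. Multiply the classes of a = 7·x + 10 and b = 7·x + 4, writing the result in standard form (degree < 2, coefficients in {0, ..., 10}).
Multiply as integer polynomials: a · b = 49·x^2 + 98·x + 40. Reducing coefficients mod 11: a · b ≡ 5·x^2 + 10·x + 7. Now divide by f(x) = x^2 + 3 in F_11[x], eliminating the leading term at each step:
  leading term 5·x^2: subtract (5)·f(x) = 5·x^2 + 4, leaving 10·x + 3 (coefficients mod 11)
The degree is now < 2, so this is the remainder. Hence a · b ≡ 10·x + 3 in F_11[x]/(f).

Final answer: a · b ≡ 10·x + 3 (mod f(x))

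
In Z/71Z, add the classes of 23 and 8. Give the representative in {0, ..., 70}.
Both summands are already reduced mod 71. 23 + 8 = 31; 31 = 0·71 + 31, so (23 + 8) mod 71 = 31.

Final answer: 31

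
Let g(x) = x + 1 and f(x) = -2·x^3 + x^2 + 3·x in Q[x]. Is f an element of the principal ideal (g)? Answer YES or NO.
In Q[x] the ideal (g) consists of all multiples of g, so f ∈ (g) iff g | f, i.e. iff the remainder of f on division by g is 0. Divide f by g (g is monic, so eliminate the leading term of the running remainder at each step):
  leading term -2·x^3: subtract (-2·x^2)·g(x) = -2·x^3 - 2·x^2, leaving 3·x^2 + 3·x
  leading term 3·x^2: subtract (3·x)·g(x) = 3·x^2 + 3·x, leaving 0
The remainder is 0, so f(x) = g(x) · h(x) with h(x) = -2·x^2 + 3·x. Hence g | f, i.e. f ∈ (g).

Final answer: YES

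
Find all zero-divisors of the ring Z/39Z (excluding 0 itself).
nonzero zero-divisors of Z/39Z = {3, 6, 9, 12, 13, 15, 18, 21, 24, 26, 27, 30, 33, 36}

An element a ∈ Z/39Z (with a ≠ 0) is a zero-divisor iff gcd(a, 39) > 1 (because a is a unit precisely when gcd(a, n) = 1, and in Z/nZ every nonzero, non-unit element is a zero-divisor). Scan a = 1, ..., 38 and keep those with gcd(a, 39) > 1:
  gcd(3, 39) = 3, gcd(6, 39) = 3, gcd(9, 39) = 3, gcd(12, 39) = 3, gcd(13, 39) = 13, gcd(15, 39) = 3, gcd(18, 39) = 3, gcd(21, 39) = 3, gcd(24, 39) = 3, gcd(26, 39) = 13, gcd(27, 39) = 3, gcd(30, 39) = 3, gcd(33, 39) = 3, gcd(36, 39) = 3.
All other a ∈ {1, ..., 38} have gcd(a, 39) = 1 and are units. So the nonzero zero-divisors are exactly the 14 values of a appearing in this scan.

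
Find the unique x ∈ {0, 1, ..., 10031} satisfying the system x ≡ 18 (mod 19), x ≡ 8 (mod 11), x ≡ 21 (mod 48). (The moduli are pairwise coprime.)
The moduli 19, 11, 48 are pairwise coprime, so by the CRT there is a unique solution mod 19·11·48 = 10032.
Solve by successive substitution. Start with x ≡ 18 (mod 19).
  Combine with x ≡ 8 (mod 11): write x = 18 + 19·t and require 18 + 19·t ≡ 8 (mod 11), i.e. 19·t ≡ 8 − 18 ≡ 1 (mod 11). Since 19^(−1) ≡ 7 (mod 11) (19 ≡ 8 (mod 11)), t ≡ 7·1 ≡ 7 (mod 11). So x ≡ 18 + 19·7 = 151 (mod 209).
  Combine with x ≡ 21 (mod 48): write x = 151 + 209·t and require 151 + 209·t ≡ 21 (mod 48), i.e. 209·t ≡ 21 − 151 ≡ 14 (mod 48). Since 209^(−1) ≡ 17 (mod 48) (209 ≡ 17 (mod 48)), t ≡ 17·14 ≡ 46 (mod 48). So x ≡ 151 + 209·46 = 9765 (mod 10032).
Unique solution in [0, 10032): x = 9765.

Final answer: x ≡ 9765 (mod 10032); the representative in [0, 10032) is 9765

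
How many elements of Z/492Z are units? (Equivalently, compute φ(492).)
An element a ∈ Z/492Z is a unit iff gcd(a, 492) = 1, so the number of units is φ(492). φ is multiplicative, with φ(p^e) = p^e − p^(e−1). Factorise 492 = 2^2 · 3 · 41. Then
  φ(492) = (2^2 − 2^1) · (3 − 1) · (41 − 1) = 2 · 2 · 40 = 160.

Final answer: Z/492Z has φ(492) = 160 units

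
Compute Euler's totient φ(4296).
φ(4296) = 1424

φ is multiplicative, with φ(p^e) = p^e − p^(e−1). Factorise 4296 = 2^3 · 3 · 179. Then
  φ(4296) = (2^3 − 2^2) · (3 − 1) · (179 − 1) = 4 · 2 · 178 = 1424.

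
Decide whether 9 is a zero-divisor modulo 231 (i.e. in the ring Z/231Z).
YES

gcd(9, 231) = 3 > 1, so 9 is not a unit in Z/231Z. In Z/nZ every nonzero non-unit is a zero-divisor: explicitly, take b = 231/gcd = 77 ≠ 0 (mod 231); then 9·77 = 693 = 3·231, i.e. 9·77 ≡ 0 (mod 231). So 9 is a zero-divisor.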